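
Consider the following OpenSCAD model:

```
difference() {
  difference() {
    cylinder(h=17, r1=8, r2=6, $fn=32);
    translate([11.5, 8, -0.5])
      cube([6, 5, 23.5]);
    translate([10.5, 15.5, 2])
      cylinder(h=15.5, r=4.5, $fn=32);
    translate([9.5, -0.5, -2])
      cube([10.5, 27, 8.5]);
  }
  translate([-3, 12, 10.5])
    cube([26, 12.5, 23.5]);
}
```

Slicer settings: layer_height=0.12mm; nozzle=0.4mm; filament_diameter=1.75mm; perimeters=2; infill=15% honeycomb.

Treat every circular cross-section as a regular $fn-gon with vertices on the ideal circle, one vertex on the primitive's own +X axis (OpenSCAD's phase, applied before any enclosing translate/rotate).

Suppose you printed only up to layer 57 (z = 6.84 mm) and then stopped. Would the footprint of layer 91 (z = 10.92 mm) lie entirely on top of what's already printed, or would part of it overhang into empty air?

entirely on top

Compare the two slices. At z = 6.84: the cone contributes a regular 32-gon of circumradius 7.195 (interpolated between r1=8 and r2=6 at t=0.402) (area = (32/2)·7.195²·sin(360°/32) = 161.60 mm²); the cube at (11.5, 8) (footprint 6×5) is included at this height (area 30.00 mm²); the cylinder at (10.5, 15.5): section is a regular 32-gon, circumradius r=4.5 (area = (32/2)·4.500²·sin(360°/32) = 63.21 mm²); the cube at (9.5, -0.5) is not intersected at this z (z outside [-2, 6.5]); Taking the first minus the rest: starting from the cone (161.60 mm²), the 6×5 cube at (11.5, 8) misses the remaining region (no effect); the r=4.5 cylinder at (10.5, 15.5) misses the remaining region (no effect) — area = 161.60 mm²; the cube at (-3, 12) does not reach this height (z outside [10.5, 34]); Subtracting the remaining from the first: none of the subtracted shapes is present at this height, so that combined region is unchanged — area = 161.60 mm². At z = 10.92: the cone (r1=8→r2=6) has section circumradius 6.715 here — a regular 32-gon (area = (32/2)·6.715²·sin(360°/32) = 140.76 mm²); the 6×5 cube at (11.5, 8) contributes its full rectangle (area 30.00 mm²); the r=4.5 cylinder at (10.5, 15.5) gives a regular 32-gon of circumradius 4.5 (constant along its height) (area = (32/2)·4.500²·sin(360°/32) = 63.21 mm²); the cube at (9.5, -0.5) does not reach this height (z outside [-2, 6.5]); Subtracting the remaining from the first: starting from the cone (140.76 mm²), the 6×5 cube at (11.5, 8) misses the remaining region (no effect); the r=4.5 cylinder at (10.5, 15.5) misses the remaining region (no effect) — area = 140.76 mm²; the cube at (-3, 12) (footprint 26×12.5) is included at this height (area 325.00 mm²); Taking the first minus the rest: starting from that combined region (140.76 mm²), the 26×12.5 cube at (-3, 12) misses the remaining region (no effect) — area = 140.76 mm². Checking containment: the cross-section at z = 10.92 is a subset of the cross-section at z = 6.84.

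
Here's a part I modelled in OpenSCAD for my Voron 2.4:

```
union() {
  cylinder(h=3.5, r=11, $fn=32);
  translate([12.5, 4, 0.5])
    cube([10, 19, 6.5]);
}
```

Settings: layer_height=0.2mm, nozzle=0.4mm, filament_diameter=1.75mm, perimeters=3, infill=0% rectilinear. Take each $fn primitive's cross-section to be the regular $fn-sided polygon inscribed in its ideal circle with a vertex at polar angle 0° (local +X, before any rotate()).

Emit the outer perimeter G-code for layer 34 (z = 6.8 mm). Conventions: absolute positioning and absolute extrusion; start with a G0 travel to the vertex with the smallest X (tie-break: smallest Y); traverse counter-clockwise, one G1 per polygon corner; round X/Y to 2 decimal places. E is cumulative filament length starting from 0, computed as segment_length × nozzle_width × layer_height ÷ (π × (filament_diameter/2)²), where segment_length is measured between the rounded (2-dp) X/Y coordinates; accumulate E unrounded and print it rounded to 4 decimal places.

At z = 6.8 mm: the cylinder does not reach this height (z outside [0, 3.5]); the cube at (12.5, 4) (footprint 10×19) is included at this height; Combining (union): only the 10×19 cube at (12.5, 4) is present, so the union is just that shape — 1 connected region. The outline is a single polygon with 4 vertices. Extrusion per mm of travel: 0.4 × 0.2 / (π × 0.875²) = 0.033260. Accumulating E over each segment gives final E = 1.9291.

G0 X12.50 Y4.00 Z6.80
G1 X22.50 Y4.00 E0.3326
G1 X22.50 Y23.00 E0.9645
G1 X12.50 Y23.00 E1.2971
G1 X12.50 Y4.00 E1.9291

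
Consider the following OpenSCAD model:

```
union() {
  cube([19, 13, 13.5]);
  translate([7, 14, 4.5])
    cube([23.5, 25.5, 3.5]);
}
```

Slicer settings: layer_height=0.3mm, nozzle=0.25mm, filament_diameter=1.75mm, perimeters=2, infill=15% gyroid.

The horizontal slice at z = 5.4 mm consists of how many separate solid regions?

At z = 5.4 mm: the cube (footprint 19×13) is included at this height; the cube at (7, 14) is present — its section is the full 23.5×25.5 rectangle; Combining (union): the 2 present regions are separate (no shared area or edge), so areas and boundary lengths simply add and each stays a separate island — 2 connected regions. The result has 2 disconnected regions.

2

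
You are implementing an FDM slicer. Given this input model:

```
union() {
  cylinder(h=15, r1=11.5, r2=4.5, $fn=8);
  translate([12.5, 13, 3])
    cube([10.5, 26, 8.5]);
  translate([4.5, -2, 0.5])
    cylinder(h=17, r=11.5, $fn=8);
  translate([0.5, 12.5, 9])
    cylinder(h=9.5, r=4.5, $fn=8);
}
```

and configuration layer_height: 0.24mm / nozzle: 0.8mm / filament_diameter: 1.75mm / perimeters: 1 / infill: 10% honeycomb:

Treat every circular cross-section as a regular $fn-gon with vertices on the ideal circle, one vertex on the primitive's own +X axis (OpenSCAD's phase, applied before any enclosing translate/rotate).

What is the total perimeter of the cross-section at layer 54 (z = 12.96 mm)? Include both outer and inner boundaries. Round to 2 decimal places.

97.97 mm

At z = 12.96 mm: the cone (r1=11.5→r2=4.5) has section circumradius 5.452 here — a regular 8-gon (perimeter = 2·8·5.452·sin(180°/8) = 33.38 mm); the cube at (12.5, 13) does not reach this height (z outside [3, 11.5]); the r=11.5 cylinder at (4.5, -2) gives a regular 8-gon of circumradius 11.5 (constant along its height) (perimeter = 2·8·11.500·sin(180°/8) = 70.41 mm); the cylinder at (0.5, 12.5): section is a regular 8-gon, circumradius r=4.5 (perimeter = 2·8·4.500·sin(180°/8) = 27.55 mm); Merging all regions: the regions partially overlap (shared area 84.07 mm²), so the edge portions inside another operand are dropped and the merged outline is re-measured after clipping — boundary = 97.97 mm. Overall, the cross-section has 2 separate islands. Total boundary length (outer) = 97.97 mm.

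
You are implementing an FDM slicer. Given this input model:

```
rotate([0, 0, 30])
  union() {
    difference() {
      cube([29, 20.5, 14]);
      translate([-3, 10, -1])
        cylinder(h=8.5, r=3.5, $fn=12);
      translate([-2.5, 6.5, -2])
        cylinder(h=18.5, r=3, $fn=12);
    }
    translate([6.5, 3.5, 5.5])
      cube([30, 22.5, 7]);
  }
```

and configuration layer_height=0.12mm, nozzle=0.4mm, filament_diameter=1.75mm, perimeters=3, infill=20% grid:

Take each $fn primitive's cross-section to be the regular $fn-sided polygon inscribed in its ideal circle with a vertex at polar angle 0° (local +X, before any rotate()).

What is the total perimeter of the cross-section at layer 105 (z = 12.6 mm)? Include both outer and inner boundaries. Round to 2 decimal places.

99.19 mm

At z = 12.6 mm: the cube is present — its section is the full 29×20.5 rectangle (perimeter 99.00 mm); the cylinder at (-3, 10) does not reach this height (z outside [-1, 7.5]); the cylinder at (-2.5, 6.5): section is a regular 12-gon, circumradius r=3 (perimeter = 2·12·3.000·sin(180°/12) = 18.63 mm); Taking the first minus the rest: starting from the 29×20.5 cube, the r=3 cylinder at (-2.5, 6.5) partially overlaps it — only the 0.91 mm² overlap (of its 27.00 mm²) is removed, clipping the outline — boundary = 99.19 mm; the cube at (6.5, 3.5) is absent (z outside [5.5, 12.5]); Merging all regions: only the result so far is present, so the union is just that shape — boundary = 99.19 mm; (rotated 30° about Z; rotation is an isometry so areas/perimeters/island counts are preserved). Overall, the cross-section is a single solid region. Total boundary length (outer) = 99.19 mm.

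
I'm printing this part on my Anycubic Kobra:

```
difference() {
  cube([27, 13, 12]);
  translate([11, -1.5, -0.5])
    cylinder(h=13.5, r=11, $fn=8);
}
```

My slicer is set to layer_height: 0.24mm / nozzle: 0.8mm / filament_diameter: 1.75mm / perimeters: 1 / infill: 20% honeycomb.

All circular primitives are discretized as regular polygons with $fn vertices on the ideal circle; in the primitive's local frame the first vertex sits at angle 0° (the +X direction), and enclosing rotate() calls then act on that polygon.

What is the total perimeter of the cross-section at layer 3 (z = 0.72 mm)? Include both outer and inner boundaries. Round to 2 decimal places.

89.67 mm

At z = 0.72 mm: the cube (footprint 27×13) is included at this height (perimeter 80.00 mm); the r=11 cylinder at (11, -1.5) gives a regular 8-gon of circumradius 11 (constant along its height) (perimeter = 2·8·11.000·sin(180°/8) = 67.35 mm); Taking the first minus the rest: starting from the 27×13 cube, the r=11 cylinder at (11, -1.5) partially overlaps it — only the 139.05 mm² overlap (of its 342.24 mm²) is removed, clipping the outline — boundary = 89.67 mm. Overall, the cross-section is a single solid region. Total boundary length (outer) = 89.67 mm.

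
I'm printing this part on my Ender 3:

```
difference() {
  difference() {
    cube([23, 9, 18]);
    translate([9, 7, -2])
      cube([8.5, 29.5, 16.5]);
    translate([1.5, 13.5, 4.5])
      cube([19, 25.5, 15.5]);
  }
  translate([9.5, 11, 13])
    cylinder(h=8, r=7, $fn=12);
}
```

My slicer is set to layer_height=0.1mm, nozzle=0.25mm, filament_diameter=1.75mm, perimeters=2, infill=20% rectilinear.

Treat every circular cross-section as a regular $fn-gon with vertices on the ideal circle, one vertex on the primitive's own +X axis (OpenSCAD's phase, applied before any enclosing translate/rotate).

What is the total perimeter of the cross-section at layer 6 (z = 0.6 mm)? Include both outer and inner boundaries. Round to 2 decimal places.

68.00 mm

At z = 0.6 mm: the cube (footprint 23×9) is included at this height (perimeter 64.00 mm); the cube at (9, 7) (footprint 8.5×29.5) is included at this height (perimeter 76.00 mm); the cube at (1.5, 13.5) is not intersected at this z (z outside [4.5, 20]); Subtracting the remaining from the first: starting from the 23×9 cube, the 8.5×29.5 cube at (9, 7) partially overlaps it — only the 17.00 mm² overlap (of its 250.75 mm²) is removed, clipping the outline — boundary = 68.00 mm; the cylinder at (9.5, 11) is not intersected at this z (z outside [13, 21]); After the difference (first − rest): none of the subtracted shapes is present at this height, so that combined region is unchanged — boundary = 68.00 mm. Overall, the cross-section is a single solid region. Total boundary length (outer) = 68.00 mm.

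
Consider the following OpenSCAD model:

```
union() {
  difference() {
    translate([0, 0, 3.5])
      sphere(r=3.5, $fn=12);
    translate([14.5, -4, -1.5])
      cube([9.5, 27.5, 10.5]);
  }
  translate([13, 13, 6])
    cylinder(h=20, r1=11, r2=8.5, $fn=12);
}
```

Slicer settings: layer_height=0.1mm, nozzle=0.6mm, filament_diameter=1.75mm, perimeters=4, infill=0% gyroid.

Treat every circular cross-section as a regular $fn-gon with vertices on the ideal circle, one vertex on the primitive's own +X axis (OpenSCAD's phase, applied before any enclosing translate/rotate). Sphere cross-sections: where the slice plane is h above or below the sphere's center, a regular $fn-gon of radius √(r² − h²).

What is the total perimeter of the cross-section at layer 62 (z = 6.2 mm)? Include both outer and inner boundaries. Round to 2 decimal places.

At z = 6.2 mm: the sphere: section is a regular 12-gon, circumradius = √(r²−h²) = √(3.5²−2.7²) = 2.227 (perimeter = 2·12·2.227·sin(180°/12) = 13.83 mm); the cube at (14.5, -4) (footprint 9.5×27.5) is included at this height (perimeter 74.00 mm); Taking the first minus the rest: starting from the r=3.5 sphere, the 9.5×27.5 cube at (14.5, -4) misses the remaining region (no effect) — boundary = 13.83 mm; the cone at (13, 13): at t=0.010 of its height the radius interpolates to r₁+(r₂−r₁)t = 10.975, giving a regular 12-gon of that circumradius (perimeter = 2·12·10.975·sin(180°/12) = 68.17 mm); Combining (union): the 2 present regions are separate (no shared area or edge), so areas and boundary lengths simply add and each stays a separate island — boundary = 82.01 mm. Overall, the cross-section has 2 separate islands. Total boundary length (outer) = 82.01 mm.

82.01 mm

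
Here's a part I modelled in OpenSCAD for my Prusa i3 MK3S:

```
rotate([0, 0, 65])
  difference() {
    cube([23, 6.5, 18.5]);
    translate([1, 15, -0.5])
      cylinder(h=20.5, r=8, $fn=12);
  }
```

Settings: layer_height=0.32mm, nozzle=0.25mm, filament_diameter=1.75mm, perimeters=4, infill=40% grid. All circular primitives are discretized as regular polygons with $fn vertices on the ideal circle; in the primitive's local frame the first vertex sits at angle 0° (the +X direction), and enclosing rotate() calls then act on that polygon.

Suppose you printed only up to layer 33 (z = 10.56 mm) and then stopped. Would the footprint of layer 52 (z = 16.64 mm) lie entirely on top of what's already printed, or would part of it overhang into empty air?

entirely on top

Compare the two slices. At z = 10.56: the 23×6.5 cube contributes its full rectangle (area 149.50 mm²); the r=8 cylinder at (1, 15) contributes a regular 12-gon of circumradius 8 (area = (12/2)·8.000²·sin(360°/12) = 192.00 mm²); After the difference (first − rest): starting from the 23×6.5 cube (149.50 mm²), the r=8 cylinder at (1, 15) misses the remaining region (no effect) — area = 149.50 mm²; (rotated 65° about Z; rotation is an isometry so areas/perimeters/island counts are preserved). At z = 16.64: the 23×6.5 cube contributes its full rectangle (area 149.50 mm²); the r=8 cylinder at (1, 15) contributes a regular 12-gon of circumradius 8 (area = (12/2)·8.000²·sin(360°/12) = 192.00 mm²); Subtracting the remaining from the first: starting from the 23×6.5 cube (149.50 mm²), the r=8 cylinder at (1, 15) misses the remaining region (no effect) — area = 149.50 mm²; (rotated 65° about Z; rotation is an isometry so areas/perimeters/island counts are preserved). Checking containment: the cross-section at z = 16.64 is a subset of the cross-section at z = 10.56.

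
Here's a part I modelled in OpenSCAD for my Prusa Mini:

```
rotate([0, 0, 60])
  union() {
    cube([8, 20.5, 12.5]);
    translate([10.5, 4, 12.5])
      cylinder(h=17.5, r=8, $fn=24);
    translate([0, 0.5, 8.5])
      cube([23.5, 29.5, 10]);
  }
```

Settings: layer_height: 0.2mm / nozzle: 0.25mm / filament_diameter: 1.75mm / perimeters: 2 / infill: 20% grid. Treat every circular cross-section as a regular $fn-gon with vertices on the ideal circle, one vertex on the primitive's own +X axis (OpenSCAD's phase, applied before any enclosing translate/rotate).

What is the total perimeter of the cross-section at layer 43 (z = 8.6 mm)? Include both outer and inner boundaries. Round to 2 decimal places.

At z = 8.6 mm: the cube is present — its section is the full 8×20.5 rectangle (perimeter 57.00 mm); the cylinder at (10.5, 4) is absent (z outside [12.5, 30]); the 23.5×29.5 cube at (0, 0.5) contributes its full rectangle (perimeter 106.00 mm); Taking the union: the regions partially overlap (shared area 160.00 mm²), so the edge portions inside another operand are dropped and the merged outline is re-measured after clipping — boundary = 107.00 mm; (rotated 60° about Z; rotation is an isometry so areas/perimeters/island counts are preserved). Overall, the cross-section is a single solid region. Total boundary length (outer) = 107.00 mm.

107.00 mm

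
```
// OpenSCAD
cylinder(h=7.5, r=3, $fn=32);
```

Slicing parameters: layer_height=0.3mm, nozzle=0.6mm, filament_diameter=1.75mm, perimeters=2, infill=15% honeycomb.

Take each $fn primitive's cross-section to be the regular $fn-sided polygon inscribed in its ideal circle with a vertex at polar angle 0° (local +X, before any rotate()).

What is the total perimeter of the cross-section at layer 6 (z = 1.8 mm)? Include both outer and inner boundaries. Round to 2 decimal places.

At z = 1.8 mm: the r=3 cylinder contributes a regular 32-gon of circumradius 3 (perimeter = 2·32·3.000·sin(180°/32) = 18.82 mm). Overall, the cross-section is a single solid region. Total boundary length (outer) = 18.82 mm.

18.82 mm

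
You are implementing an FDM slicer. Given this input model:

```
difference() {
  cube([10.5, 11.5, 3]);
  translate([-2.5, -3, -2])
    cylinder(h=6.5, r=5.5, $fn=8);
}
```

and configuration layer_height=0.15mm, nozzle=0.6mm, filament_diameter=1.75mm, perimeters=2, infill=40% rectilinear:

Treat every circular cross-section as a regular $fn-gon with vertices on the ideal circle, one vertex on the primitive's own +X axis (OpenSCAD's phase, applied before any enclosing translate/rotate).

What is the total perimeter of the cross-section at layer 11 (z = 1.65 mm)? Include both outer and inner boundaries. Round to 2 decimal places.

43.24 mm

At z = 1.65 mm: the 10.5×11.5 cube contributes its full rectangle (perimeter 44.00 mm); the cylinder at (-2.5, -3): section is a regular 8-gon, circumradius r=5.5 (perimeter = 2·8·5.500·sin(180°/8) = 33.68 mm); After the difference (first − rest): starting from the 10.5×11.5 cube, the r=5.5 cylinder at (-2.5, -3) partially overlaps it — only the 1.80 mm² overlap (of its 85.56 mm²) is removed, clipping the outline — boundary = 43.24 mm. Overall, the cross-section is a single solid region. Total boundary length (outer) = 43.24 mm.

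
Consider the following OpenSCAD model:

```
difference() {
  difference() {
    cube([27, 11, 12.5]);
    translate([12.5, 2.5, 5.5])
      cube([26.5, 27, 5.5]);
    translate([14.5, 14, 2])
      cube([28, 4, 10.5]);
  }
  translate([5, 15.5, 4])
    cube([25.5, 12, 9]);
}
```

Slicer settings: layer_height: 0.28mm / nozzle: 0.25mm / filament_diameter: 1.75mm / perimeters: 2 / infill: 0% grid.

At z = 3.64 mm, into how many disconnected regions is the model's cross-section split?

1

At z = 3.64 mm: the cube is present — its section is the full 27×11 rectangle; the cube at (12.5, 2.5) is not intersected at this z (z outside [5.5, 11]); the cube at (14.5, 14) (footprint 28×4) is included at this height; Taking the first minus the rest: starting from the 27×11 cube, the 28×4 cube at (14.5, 14) misses the remaining region (no effect) — 1 connected region; the cube at (5, 15.5) is not intersected at this z (z outside [4, 13]); After the difference (first − rest): none of the subtracted shapes is present at this height, so that combined region is unchanged — 1 connected region. The result has 1 disconnected region.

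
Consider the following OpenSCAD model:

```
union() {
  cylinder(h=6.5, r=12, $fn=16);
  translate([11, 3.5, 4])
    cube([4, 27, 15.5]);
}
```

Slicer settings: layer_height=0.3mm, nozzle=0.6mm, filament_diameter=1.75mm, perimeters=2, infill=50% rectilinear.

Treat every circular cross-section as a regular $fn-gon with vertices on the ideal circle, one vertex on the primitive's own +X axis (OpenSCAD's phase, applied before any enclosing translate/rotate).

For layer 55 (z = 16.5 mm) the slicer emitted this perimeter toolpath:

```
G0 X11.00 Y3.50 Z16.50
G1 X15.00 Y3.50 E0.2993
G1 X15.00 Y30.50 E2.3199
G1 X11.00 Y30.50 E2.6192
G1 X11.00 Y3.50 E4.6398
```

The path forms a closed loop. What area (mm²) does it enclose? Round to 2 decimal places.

108.00 mm²

Apply the shoelace formula to the sequence of (X, Y) vertices; enclosed area = 108.00 mm².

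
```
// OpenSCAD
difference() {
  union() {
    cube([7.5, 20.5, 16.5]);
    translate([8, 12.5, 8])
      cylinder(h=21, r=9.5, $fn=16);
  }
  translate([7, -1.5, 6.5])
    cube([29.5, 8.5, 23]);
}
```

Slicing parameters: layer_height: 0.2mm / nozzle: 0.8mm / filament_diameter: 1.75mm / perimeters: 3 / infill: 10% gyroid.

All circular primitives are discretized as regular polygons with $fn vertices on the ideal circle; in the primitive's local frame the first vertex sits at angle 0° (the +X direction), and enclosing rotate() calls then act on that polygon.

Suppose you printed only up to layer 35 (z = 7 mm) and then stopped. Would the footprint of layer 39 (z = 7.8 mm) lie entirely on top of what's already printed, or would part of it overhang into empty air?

entirely on top

Compare the two slices. At z = 7: the cube is present — its section is the full 7.5×20.5 rectangle (area 153.75 mm²); the cylinder at (8, 12.5) is absent (z outside [8, 29]); Merging all regions: only the 7.5×20.5 cube is present, so the union is just that shape — area = 153.75 mm²; the cube at (7, -1.5) (footprint 29.5×8.5) is included at this height (area 250.75 mm²); Taking the first minus the rest: starting from the result so far (153.75 mm²), the 29.5×8.5 cube at (7, -1.5) partially overlaps it — only the 3.50 mm² overlap (of its 250.75 mm²) is removed, clipping the outline — area = 150.25 mm². At z = 7.8: the cube (footprint 7.5×20.5) is included at this height (area 153.75 mm²); the cylinder at (8, 12.5) is not intersected at this z (z outside [8, 29]); Merging all regions: only the 7.5×20.5 cube is present, so the union is just that shape — area = 153.75 mm²; the cube at (7, -1.5) is present — its section is the full 29.5×8.5 rectangle (area 250.75 mm²); Subtracting the remaining from the first: starting from that combined region (153.75 mm²), the 29.5×8.5 cube at (7, -1.5) partially overlaps it — only the 3.50 mm² overlap (of its 250.75 mm²) is removed, clipping the outline — area = 150.25 mm². Checking containment: the cross-section at z = 7.8 is a subset of the cross-section at z = 7.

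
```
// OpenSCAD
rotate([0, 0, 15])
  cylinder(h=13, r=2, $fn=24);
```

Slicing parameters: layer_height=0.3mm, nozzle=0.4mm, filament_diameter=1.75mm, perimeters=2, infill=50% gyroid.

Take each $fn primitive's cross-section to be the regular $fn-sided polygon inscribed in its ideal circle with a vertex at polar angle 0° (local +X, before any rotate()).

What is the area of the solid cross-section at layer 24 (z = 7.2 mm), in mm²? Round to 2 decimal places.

12.42 mm²

At z = 7.2 mm: the r=2 cylinder contributes a regular 24-gon of circumradius 2 (area = (24/2)·2.000²·sin(360°/24) = 12.42 mm²); (whole slice rotated 15° about Z — lengths, areas and connectivity unchanged). Overall, the cross-section is a single solid region. Net area = 12.42 mm².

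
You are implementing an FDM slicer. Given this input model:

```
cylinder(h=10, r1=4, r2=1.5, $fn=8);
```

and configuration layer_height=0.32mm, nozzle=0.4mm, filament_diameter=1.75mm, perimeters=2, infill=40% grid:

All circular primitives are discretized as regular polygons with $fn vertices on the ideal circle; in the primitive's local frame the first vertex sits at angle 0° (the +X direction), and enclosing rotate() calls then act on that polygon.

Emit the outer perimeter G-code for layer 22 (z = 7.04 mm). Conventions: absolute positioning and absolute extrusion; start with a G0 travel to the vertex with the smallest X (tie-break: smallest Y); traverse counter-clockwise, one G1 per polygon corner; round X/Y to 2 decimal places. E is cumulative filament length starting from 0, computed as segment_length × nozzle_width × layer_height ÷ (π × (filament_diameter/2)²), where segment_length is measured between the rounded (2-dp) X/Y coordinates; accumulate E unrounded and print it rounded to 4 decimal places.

G0 X-2.24 Y0.00 Z7.04
G1 X-1.58 Y-1.58 E0.0911
G1 X0.00 Y-2.24 E0.1822
G1 X1.58 Y-1.58 E0.2734
G1 X2.24 Y0.00 E0.3645
G1 X1.58 Y1.58 E0.4556
G1 X0.00 Y2.24 E0.5467
G1 X-1.58 Y1.58 E0.6379
G1 X-2.24 Y0.00 E0.7290

At z = 7.04 mm: the cone contributes a regular 8-gon of circumradius 2.240 (interpolated between r1=4 and r2=1.5 at t=0.704). The outline is a single polygon with 8 vertices. Extrusion per mm of travel: 0.4 × 0.32 / (π × 0.875²) = 0.053216. Accumulating E over each segment gives final E = 0.7290.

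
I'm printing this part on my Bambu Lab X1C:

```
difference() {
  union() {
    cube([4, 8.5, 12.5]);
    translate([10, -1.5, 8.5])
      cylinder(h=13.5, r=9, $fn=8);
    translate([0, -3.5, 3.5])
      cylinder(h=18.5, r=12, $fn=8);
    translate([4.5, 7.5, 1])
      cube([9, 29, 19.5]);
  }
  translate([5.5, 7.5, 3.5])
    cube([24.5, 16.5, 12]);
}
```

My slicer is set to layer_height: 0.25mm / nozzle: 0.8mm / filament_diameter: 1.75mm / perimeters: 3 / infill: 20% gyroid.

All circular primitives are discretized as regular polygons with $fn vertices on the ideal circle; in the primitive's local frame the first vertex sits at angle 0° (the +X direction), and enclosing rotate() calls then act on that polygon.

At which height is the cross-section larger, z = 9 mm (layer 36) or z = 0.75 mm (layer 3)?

Layer 36 (z = 9): the cube is present — its section is the full 4×8.5 rectangle (area 34.00 mm²); the r=9 cylinder at (10, -1.5) contributes a regular 8-gon of circumradius 9 (area = (8/2)·9.000²·sin(360°/8) = 229.10 mm²); the r=12 cylinder at (0, -3.5) contributes a regular 8-gon of circumradius 12 (area = (8/2)·12.000²·sin(360°/8) = 407.29 mm²); the cube at (4.5, 7.5) (footprint 9×29) is included at this height (area 261.00 mm²); Combining (union): the regions partially overlap — summed areas 931.40 mm² minus the doubly-counted overlap 145.81 mm² gives 785.59 mm² — area = 785.59 mm²; the 24.5×16.5 cube at (5.5, 7.5) contributes its full rectangle (area 404.25 mm²); Taking the first minus the rest: starting from that combined region (785.59 mm²), the 24.5×16.5 cube at (5.5, 7.5) partially overlaps it — only the 132.00 mm² overlap (of its 404.25 mm²) is removed, clipping the outline — area = 653.59 mm². So its area = 653.59 mm². Layer 3 (z = 0.75): the 4×8.5 cube contributes its full rectangle (area 34.00 mm²); the cylinder at (10, -1.5) is not intersected at this z (z outside [8.5, 22]); the cylinder at (0, -3.5) is not intersected at this z (z outside [3.5, 22]); the cube at (4.5, 7.5) is absent (z outside [1, 20.5]); Combining (union): only the 4×8.5 cube is present, so the union is just that shape — area = 34.00 mm²; the cube at (5.5, 7.5) is not intersected at this z (z outside [3.5, 15.5]); Taking the first minus the rest: none of the subtracted shapes is present at this height, so the result so far is unchanged — area = 34.00 mm². So its area = 34.00 mm². Layer 36 is larger (653.59 vs 34.00 mm²).

layer 36 (z = 9 mm)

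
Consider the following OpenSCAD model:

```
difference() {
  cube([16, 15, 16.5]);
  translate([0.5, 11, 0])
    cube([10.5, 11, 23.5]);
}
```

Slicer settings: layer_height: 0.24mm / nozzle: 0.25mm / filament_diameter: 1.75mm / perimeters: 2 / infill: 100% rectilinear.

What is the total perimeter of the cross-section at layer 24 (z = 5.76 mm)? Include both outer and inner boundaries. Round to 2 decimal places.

70.00 mm

At z = 5.76 mm: the cube is present — its section is the full 16×15 rectangle (perimeter 62.00 mm); the 10.5×11 cube at (0.5, 11) contributes its full rectangle (perimeter 43.00 mm); Subtracting the remaining from the first: starting from the 16×15 cube, the 10.5×11 cube at (0.5, 11) partially overlaps it — only the 42.00 mm² overlap (of its 115.50 mm²) is removed, clipping the outline — boundary = 70.00 mm. Overall, the cross-section is a single solid region. Total boundary length (outer) = 70.00 mm.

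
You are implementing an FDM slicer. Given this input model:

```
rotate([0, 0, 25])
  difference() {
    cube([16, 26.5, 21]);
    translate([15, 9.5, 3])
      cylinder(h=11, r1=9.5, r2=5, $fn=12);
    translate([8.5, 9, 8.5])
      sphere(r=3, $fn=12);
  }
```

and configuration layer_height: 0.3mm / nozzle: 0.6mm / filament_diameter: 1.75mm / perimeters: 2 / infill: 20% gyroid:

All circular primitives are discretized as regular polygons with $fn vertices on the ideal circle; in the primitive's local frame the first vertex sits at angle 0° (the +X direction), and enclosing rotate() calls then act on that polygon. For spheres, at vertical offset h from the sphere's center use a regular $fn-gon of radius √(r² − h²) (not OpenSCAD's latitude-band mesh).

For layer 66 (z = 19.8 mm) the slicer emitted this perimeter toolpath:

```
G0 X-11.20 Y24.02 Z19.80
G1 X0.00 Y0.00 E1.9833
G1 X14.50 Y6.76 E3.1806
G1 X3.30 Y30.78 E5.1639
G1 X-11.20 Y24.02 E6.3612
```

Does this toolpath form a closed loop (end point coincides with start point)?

Start point (G0): (-11.20, 24.02). End point (last G1): the path returns to the start — closed.

yes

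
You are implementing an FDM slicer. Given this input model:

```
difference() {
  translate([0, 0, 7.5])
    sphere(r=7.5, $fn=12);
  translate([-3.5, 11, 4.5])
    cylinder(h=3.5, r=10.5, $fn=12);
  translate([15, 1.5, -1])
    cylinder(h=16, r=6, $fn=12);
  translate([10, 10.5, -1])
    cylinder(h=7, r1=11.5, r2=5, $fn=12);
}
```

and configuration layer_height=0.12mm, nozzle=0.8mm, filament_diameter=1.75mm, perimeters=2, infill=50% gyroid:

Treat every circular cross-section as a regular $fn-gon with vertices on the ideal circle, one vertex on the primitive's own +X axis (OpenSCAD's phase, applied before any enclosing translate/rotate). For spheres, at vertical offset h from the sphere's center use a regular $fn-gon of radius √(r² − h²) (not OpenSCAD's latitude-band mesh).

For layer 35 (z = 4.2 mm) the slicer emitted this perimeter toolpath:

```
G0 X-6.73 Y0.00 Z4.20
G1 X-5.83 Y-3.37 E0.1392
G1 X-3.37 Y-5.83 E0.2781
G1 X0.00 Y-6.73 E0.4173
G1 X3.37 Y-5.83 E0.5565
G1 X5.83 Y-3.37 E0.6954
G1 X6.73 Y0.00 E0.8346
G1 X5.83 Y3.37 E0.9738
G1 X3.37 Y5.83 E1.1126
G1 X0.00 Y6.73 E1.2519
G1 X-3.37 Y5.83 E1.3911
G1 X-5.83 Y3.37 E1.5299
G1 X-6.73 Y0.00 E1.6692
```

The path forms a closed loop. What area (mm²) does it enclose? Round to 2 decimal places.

Apply the shoelace formula to the sequence of (X, Y) vertices; enclosed area = 135.98 mm².

135.98 mm²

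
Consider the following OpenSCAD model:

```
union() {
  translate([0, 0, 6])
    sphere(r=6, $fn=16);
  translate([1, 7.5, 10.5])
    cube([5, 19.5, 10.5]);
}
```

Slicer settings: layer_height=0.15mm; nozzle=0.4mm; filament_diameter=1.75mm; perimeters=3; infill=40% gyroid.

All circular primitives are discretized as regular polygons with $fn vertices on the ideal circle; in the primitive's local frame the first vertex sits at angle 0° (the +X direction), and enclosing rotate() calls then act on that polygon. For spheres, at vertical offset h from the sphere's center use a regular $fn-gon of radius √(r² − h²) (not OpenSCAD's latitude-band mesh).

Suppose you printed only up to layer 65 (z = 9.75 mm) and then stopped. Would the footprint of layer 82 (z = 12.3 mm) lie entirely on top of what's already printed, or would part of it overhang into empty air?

Compare the two slices. At z = 9.75: the r=6 sphere contributes a regular 16-gon of circumradius √(6²−3.75²) = 4.684 (area = (16/2)·4.684²·sin(360°/16) = 67.16 mm²); the cube at (1, 7.5) is absent (z outside [10.5, 21]); Taking the union: only the r=6 sphere is present, so the union is just that shape — area = 67.16 mm². At z = 12.3: the sphere is not intersected at this z (|z−center|=6.300 > r=6); the cube at (1, 7.5) is present — its section is the full 5×19.5 rectangle (area 97.50 mm²); Combining (union): only the 5×19.5 cube at (1, 7.5) is present, so the union is just that shape — area = 97.50 mm². Checking containment: at z = 12.3 the cross-section extends beyond the z = 9.75 cross-section by about 97.50 mm².

part overhangs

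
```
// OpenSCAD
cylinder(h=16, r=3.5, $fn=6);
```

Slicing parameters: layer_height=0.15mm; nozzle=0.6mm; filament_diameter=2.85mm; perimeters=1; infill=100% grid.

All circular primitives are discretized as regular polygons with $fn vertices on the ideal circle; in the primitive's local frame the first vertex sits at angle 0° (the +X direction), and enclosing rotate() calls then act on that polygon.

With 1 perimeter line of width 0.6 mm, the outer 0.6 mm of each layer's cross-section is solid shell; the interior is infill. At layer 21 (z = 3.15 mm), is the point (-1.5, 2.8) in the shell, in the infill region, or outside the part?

shell

At z = 3.15 mm: the r=3.5 cylinder gives a regular 6-gon of circumradius 3.5 (constant along its height). Overall, the cross-section is a single solid region. The nearest boundary edge runs (1.75, 3.03)→(-1.75, 3.03); distance from the point to it = 0.23 mm. The point is inside the cross-section, 0.23 mm from the nearest boundary — within the 0.6 mm shell band (1 × 0.6).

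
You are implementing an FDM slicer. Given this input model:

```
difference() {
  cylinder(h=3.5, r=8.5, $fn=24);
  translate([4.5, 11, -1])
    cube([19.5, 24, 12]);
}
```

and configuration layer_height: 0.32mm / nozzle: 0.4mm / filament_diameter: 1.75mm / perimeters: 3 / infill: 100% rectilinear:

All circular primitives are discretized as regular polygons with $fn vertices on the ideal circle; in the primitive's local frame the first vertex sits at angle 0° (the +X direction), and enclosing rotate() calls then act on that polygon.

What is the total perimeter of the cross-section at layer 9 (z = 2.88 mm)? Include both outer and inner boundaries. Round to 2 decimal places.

53.25 mm

At z = 2.88 mm: the r=8.5 cylinder contributes a regular 24-gon of circumradius 8.5 (perimeter = 2·24·8.500·sin(180°/24) = 53.25 mm); the cube at (4.5, 11) is present — its section is the full 19.5×24 rectangle (perimeter 87.00 mm); After the difference (first − rest): starting from the r=8.5 cylinder, the 19.5×24 cube at (4.5, 11) misses the remaining region (no effect) — boundary = 53.25 mm. Overall, the cross-section is a single solid region. Total boundary length (outer) = 53.25 mm.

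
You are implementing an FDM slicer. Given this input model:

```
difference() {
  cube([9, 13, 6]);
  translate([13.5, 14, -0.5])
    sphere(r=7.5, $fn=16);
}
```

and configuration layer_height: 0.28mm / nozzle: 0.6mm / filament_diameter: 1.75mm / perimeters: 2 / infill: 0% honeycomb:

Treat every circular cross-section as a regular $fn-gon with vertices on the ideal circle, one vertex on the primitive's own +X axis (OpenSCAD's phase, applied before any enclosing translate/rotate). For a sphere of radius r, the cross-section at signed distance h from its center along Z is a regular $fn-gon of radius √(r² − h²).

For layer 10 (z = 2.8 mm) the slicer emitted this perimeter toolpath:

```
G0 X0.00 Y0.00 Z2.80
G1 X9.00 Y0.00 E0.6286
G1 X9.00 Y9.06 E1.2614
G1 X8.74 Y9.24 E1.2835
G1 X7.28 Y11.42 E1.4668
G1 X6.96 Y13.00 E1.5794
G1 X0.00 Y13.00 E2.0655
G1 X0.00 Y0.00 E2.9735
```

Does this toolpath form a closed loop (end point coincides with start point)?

Start point (G0): (0.00, 0.00). End point (last G1): the path returns to the start — closed.

yes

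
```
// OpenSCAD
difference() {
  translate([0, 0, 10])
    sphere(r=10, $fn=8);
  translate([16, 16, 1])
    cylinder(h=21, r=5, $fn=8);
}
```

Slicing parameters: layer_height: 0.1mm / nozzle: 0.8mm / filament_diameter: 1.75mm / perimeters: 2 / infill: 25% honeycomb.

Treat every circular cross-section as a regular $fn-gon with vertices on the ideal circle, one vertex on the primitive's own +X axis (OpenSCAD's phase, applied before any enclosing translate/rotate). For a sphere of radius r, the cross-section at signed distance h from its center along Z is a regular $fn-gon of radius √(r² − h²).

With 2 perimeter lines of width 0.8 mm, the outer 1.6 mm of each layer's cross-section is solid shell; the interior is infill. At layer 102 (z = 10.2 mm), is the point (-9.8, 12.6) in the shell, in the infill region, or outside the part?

At z = 10.2 mm: the sphere: section is a regular 8-gon, circumradius = √(r²−h²) = √(10²−0.2²) = 9.998; the r=5 cylinder at (16, 16) gives a regular 8-gon of circumradius 5 (constant along its height); After the difference (first − rest): starting from the r=10 sphere, the r=5 cylinder at (16, 16) misses the remaining region (no effect) — 1 connected region. Overall, the cross-section is a single solid region. The nearest boundary edge runs (-10.00, 0.00)→(-7.07, 7.07); distance from the point to it = 6.17 mm. The point is not inside any of the regions above, so it lies outside the cross-section (6.17 mm from the nearest boundary).

outside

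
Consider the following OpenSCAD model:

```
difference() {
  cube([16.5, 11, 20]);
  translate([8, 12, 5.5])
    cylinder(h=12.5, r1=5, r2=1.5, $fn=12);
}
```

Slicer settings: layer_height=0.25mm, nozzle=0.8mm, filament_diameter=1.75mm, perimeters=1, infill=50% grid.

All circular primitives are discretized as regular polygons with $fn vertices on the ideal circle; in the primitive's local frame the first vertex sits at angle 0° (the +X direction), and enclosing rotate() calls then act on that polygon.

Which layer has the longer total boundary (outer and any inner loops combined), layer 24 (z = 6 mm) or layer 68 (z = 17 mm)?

layer 24 (z = 6 mm)

Layer 24 (z = 6): the cube is present — its section is the full 16.5×11 rectangle (perimeter 55.00 mm); the cone at (8, 12) (r1=5→r2=1.5) has section circumradius 4.860 here — a regular 12-gon (perimeter = 2·12·4.860·sin(180°/12) = 30.19 mm); Taking the first minus the rest: starting from the 16.5×11 cube, the cone at (8, 12) partially overlaps it — only the 25.98 mm² overlap (of its 70.86 mm²) is removed, clipping the outline — boundary = 58.84 mm. So its perimeter = 58.84 mm. Layer 68 (z = 17): the 16.5×11 cube contributes its full rectangle (perimeter 55.00 mm); the cone at (8, 12) contributes a regular 12-gon of circumradius 1.780 (interpolated between r1=5 and r2=1.5 at t=0.920) (perimeter = 2·12·1.780·sin(180°/12) = 11.06 mm); After the difference (first − rest): starting from the 16.5×11 cube, the cone at (8, 12) partially overlaps it — only the 1.47 mm² overlap (of its 9.51 mm²) is removed, clipping the outline — boundary = 55.51 mm. So its perimeter = 55.51 mm. Layer 24 is larger (58.84 vs 55.51 mm).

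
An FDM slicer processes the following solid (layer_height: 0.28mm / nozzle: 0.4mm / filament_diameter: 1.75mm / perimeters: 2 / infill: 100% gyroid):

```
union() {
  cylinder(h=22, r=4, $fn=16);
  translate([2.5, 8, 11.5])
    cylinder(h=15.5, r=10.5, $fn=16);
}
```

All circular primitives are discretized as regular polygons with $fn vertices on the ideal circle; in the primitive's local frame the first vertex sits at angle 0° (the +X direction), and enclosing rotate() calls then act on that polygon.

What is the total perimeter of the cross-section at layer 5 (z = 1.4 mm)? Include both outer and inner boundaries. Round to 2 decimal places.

At z = 1.4 mm: the r=4 cylinder gives a regular 16-gon of circumradius 4 (constant along its height) (perimeter = 2·16·4.000·sin(180°/16) = 24.97 mm); the cylinder at (2.5, 8) is not intersected at this z (z outside [11.5, 27]); Merging all regions: only the r=4 cylinder is present, so the union is just that shape — boundary = 24.97 mm. Overall, the cross-section is a single solid region. Total boundary length (outer) = 24.97 mm.

24.97 mm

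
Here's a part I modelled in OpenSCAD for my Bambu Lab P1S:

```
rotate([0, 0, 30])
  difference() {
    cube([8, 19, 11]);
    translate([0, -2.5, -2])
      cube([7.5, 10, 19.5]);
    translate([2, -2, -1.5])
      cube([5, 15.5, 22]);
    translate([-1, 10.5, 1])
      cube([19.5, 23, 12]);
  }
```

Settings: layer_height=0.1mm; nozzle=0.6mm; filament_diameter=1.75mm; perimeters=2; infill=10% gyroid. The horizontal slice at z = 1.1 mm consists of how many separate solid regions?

At z = 1.1 mm: the cube is present — its section is the full 8×19 rectangle; the cube at (0, -2.5) is present — its section is the full 7.5×10 rectangle; the cube at (2, -2) (footprint 5×15.5) is included at this height; the cube at (-1, 10.5) (footprint 19.5×23) is included at this height; Taking the first minus the rest: starting from the 8×19 cube, the 7.5×10 cube at (0, -2.5) partially overlaps it — only the 56.25 mm² overlap (of its 75.00 mm²) is removed, clipping the outline; the 5×15.5 cube at (2, -2) partially overlaps it — only the 30.00 mm² overlap (of its 77.50 mm²) is removed, clipping the outline; the 19.5×23 cube at (-1, 10.5) partially overlaps it — only the 53.00 mm² overlap (of its 448.50 mm²) is removed, clipping the outline — 2 connected regions; (whole slice rotated 30° about Z — lengths, areas and connectivity unchanged). The result has 2 disconnected regions.

2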